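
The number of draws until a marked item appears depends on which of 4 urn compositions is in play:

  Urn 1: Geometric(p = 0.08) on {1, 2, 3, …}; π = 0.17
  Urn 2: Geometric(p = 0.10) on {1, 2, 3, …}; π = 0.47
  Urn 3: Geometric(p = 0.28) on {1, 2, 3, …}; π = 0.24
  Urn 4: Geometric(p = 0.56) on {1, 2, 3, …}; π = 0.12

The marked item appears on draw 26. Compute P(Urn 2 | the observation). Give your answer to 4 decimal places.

0.6637

Apply Bayes' rule: the posterior for each component is proportional to its prior times its likelihood at x.
Component likelihoods at x = 26:
  p_1 = 0.08·(1−0.08)^25 = 0.08·0.124364 = 0.00994914
  p_2 = 0.10·(1−0.10)^25 = 0.10·0.0717898 = 0.00717898
  p_3 = 0.28·(1−0.28)^25 = 0.28·0.000271214 = 7.594e-05
  p_4 = 0.56·(1−0.56)^25 = 0.56·1.21988e-09 = 6.83132e-10
Prior × likelihood for each component:
  π_1·p_1 = 0.17 × 0.00994914 = 0.00169135
  π_2·p_2 = 0.47 × 0.00717898 = 0.00337412
  π_3·p_3 = 0.24 × 7.594e-05 = 1.82256e-05
  π_4·p_4 = 0.12 × 6.83132e-10 = 8.19759e-11
Normaliser: 0.00169135 + 0.00337412 + 1.82256e-05 + 8.19759e-11 = 0.0050837
P(Urn 2 | the observation) = 0.00337412 / 0.0050837 ≈ 0.6637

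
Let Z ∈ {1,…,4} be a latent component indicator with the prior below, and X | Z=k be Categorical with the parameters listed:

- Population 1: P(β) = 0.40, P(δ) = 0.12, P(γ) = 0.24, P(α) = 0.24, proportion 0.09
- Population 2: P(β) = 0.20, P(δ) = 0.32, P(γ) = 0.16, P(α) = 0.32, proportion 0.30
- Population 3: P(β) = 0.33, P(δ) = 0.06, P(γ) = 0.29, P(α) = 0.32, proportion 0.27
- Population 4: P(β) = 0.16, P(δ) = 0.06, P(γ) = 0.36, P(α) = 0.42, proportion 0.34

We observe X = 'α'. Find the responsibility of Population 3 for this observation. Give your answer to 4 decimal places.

0.2491

Posterior ∝ prior × likelihood, so P(k | x) ∝ P(Z=k) f_k(x); normalise over all components.
Categorical probabilities:
  L_1 = 0.24
  L_2 = 0.32
  L_3 = 0.32
  L_4 = 0.42
Prior × likelihood for each component:
  P(Z=1)·L_1 = 0.09 × 0.24 = 0.0216
  P(Z=2)·L_2 = 0.30 × 0.32 = 0.096
  P(Z=3)·L_3 = 0.27 × 0.32 = 0.0864
  P(Z=4)·L_4 = 0.34 × 0.42 = 0.1428
Marginal: 0.0216 + 0.096 + 0.0864 + 0.1428 = 0.3468
P(Population 3 | 'α') ≈ 0.2491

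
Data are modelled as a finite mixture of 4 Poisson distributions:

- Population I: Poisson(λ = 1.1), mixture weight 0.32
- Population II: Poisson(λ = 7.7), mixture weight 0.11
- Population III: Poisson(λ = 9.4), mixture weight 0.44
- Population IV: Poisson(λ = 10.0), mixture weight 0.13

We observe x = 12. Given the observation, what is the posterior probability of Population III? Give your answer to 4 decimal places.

Posterior ∝ prior × likelihood, so P(k | x) ∝ π_k f_k(x); normalise over all components.
Component likelihoods at x = 12:
  L_I = e^(−1.1)·1.1^12/12! = 2.18098e-09
  L_II = e^(−7.7)·7.7^12/12! = 0.0410662
  L_III = e^(−9.4)·9.4^12/12! = 0.0821919
  L_IV = e^(−10.0)·10.0^12/12! = 0.0947803
Weight by the priors:
  π_I·L_I = 0.32 × 2.18098e-09 = 6.97913e-10
  π_II·L_II = 0.11 × 0.0410662 = 0.00451728
  π_III·L_III = 0.44 × 0.0821919 = 0.0361644
  π_IV·L_IV = 0.13 × 0.0947803 = 0.0123214
Sum: 6.97913e-10 + 0.00451728 + 0.0361644 + 0.0123214 = 0.0530032
P(Population III | 12) = 0.0361644 / 0.0530032 ≈ 0.6823

0.6823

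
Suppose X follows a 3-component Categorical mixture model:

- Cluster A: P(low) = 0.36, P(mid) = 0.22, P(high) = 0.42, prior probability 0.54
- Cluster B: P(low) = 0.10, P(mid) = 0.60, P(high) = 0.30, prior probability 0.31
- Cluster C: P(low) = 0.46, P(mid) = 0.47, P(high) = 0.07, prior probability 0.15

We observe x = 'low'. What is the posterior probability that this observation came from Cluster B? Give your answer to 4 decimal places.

P(component k | x) = π_k·f_k(x) / marginal(x), where marginal(x) = Σ_j π_j·f_j(x).
Component likelihoods at x = 'low':
  L_A = 0.36
  L_B = 0.1
  L_C = 0.46
Multiply by the mixture weights:
  π_A·L_A = 0.54 × 0.36 = 0.1944
  π_B·L_B = 0.31 × 0.1 = 0.031
  π_C·L_C = 0.15 × 0.46 = 0.069
Sum: 0.1944 + 0.031 + 0.069 = 0.2944
So the posterior for Cluster B is 0.031 / 0.2944 ≈ 0.1053.

0.1053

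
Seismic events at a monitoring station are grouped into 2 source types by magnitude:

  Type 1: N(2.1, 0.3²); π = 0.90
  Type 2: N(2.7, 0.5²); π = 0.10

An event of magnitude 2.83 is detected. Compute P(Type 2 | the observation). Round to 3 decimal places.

0.554

By Bayes' theorem, P(k | x) = w_k f_k(x) / Σ_j w_j f_j(x).
Normal densities:
  f_1 = (1/(0.3·√(2π)))·exp(−(2.83−2.1)²/(2·0.3²)) = 1.329808·exp(-2.96056) = 0.0688709
  f_2 = (1/(0.5·√(2π)))·exp(−(2.83−2.7)²/(2·0.5²)) = 0.797885·exp(-0.03380) = 0.771367
Multiply by the mixture weights:
  w_1·f_1 = 0.90 × 0.0688709 = 0.0619838
  w_2·f_2 = 0.10 × 0.771367 = 0.0771367
Evidence: 0.0619838 + 0.0771367 = 0.13912
P(Type 2 | 2.83) ≈ 0.554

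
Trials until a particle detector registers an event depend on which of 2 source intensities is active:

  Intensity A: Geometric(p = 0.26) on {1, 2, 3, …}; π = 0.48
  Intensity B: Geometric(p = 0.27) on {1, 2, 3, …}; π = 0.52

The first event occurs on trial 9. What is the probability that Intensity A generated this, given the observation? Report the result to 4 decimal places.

0.4978

The responsibility of component k is w_k f_k(x) divided by Σ_j w_j f_j(x).
Component likelihoods at x = 9:
  f_A = 0.26·(1−0.26)^8 = 0.26·0.0899195 = 0.0233791
  f_B = 0.27·(1−0.27)^8 = 0.27·0.080646 = 0.0217744
Weight by the priors:
  w_A·f_A = 0.48 × 0.0233791 = 0.011222
  w_B·f_B = 0.52 × 0.0217744 = 0.0113227
Evidence: 0.011222 + 0.0113227 = 0.0225447
P(Intensity A | x) = 0.011222 / 0.0225447 ≈ 0.4978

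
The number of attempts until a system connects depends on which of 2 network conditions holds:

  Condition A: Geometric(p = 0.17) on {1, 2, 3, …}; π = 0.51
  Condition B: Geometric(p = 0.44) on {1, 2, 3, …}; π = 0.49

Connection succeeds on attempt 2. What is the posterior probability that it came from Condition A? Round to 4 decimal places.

By Bayes' theorem, P(k | x) = P(Z=k) f_k(x) / Σ_j P(Z=j) f_j(x).
Component likelihoods at x = 2:
  p_A = 0.17·(1−0.17)^1 = 0.17·0.83 = 0.1411
  p_B = 0.44·(1−0.44)^1 = 0.44·0.56 = 0.2464
Multiply by the mixture weights:
  P(Z=A)·p_A = 0.51 × 0.1411 = 0.071961
  P(Z=B)·p_B = 0.49 × 0.2464 = 0.120736
Denominator: 0.071961 + 0.120736 = 0.192697
P(Condition A | 2) = 0.071961 / 0.192697 ≈ 0.3734

0.3734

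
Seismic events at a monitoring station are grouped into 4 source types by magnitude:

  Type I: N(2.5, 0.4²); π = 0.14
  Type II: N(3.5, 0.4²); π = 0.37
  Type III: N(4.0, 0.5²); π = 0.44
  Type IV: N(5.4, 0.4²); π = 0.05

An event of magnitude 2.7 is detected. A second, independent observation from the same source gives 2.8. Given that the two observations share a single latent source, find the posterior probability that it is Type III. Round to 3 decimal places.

0.005

Apply Bayes' rule: the posterior for each component is proportional to its prior times its likelihood at x.
Since both observations come from the same component, the likelihood for component k is f_k(x₁)·f_k(x₂).
  f_I = [(1/(0.4·√(2π)))·exp(−(2.7−2.5)²/(2·0.4²)) = 0.997356·exp(-0.12500) = 0.880163] × [0.752844] = 0.662625
  f_II = [(1/(0.4·√(2π)))·exp(−(2.7−3.5)²/(2·0.4²)) = 0.997356·exp(-2.00000) = 0.134977] × [0.215693] = 0.0291137
  f_III = [(1/(0.5·√(2π)))·exp(−(2.7−4.0)²/(2·0.5²)) = 0.797885·exp(-3.38000) = 0.0271659] × [0.0447891] = 0.00121674
  f_IV = [(1/(0.4·√(2π)))·exp(−(2.7−5.4)²/(2·0.4²)) = 0.997356·exp(-22.78125) = 1.27373e-10] × [6.67389e-10] = 8.50077e-20
Unnormalised posteriors:
  π_I·f_I = 0.14 × 0.662625 = 0.0927675
  π_II·f_II = 0.37 × 0.0291137 = 0.0107721
  π_III·f_III = 0.44 × 0.00121674 = 0.000535364
  π_IV·f_IV = 0.05 × 8.50077e-20 = 4.25038e-21
Marginal: 0.0927675 + 0.0107721 + 0.000535364 + 4.25038e-21 = 0.104075
P(Type III | x) ≈ 0.005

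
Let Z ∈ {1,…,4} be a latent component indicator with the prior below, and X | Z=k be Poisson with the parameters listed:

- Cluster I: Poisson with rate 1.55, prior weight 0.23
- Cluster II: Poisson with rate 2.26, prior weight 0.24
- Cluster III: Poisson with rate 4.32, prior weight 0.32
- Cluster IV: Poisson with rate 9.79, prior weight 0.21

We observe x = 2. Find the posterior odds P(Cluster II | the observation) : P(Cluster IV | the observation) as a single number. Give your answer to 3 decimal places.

Posterior odds = (π_i f_i(x)) / (π_j f_j(x)); the normalising sum cancels.
Evaluate each component's likelihood at the observed value:
  p_I = e^(−1.55)·1.55^2/2! = 0.254963
  p_II = e^(−2.26)·2.26^2/2! = 0.26649
  p_III = e^(−4.32)·4.32^2/2! = 0.124104
  p_IV = e^(−9.79)·9.79^2/2! = 0.00268406
0.0639577 / 0.000563653 ≈ 113.470

113.470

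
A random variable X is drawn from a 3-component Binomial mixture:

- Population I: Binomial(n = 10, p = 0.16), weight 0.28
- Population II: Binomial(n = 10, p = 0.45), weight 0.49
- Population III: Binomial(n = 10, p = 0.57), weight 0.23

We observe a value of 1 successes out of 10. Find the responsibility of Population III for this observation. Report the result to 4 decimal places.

Posterior ∝ prior × likelihood, so P(k | x) ∝ π_k f_k(x); normalise over all components.
Binomial probabilities:
  f_I = 0.333145
  f_II = 0.0207241
  f_III = 0.00286478
Unnormalised posteriors:
  π_I·f_I = 0.28 × 0.333145 = 0.0932807
  π_II·f_II = 0.49 × 0.0207241 = 0.0101548
  π_III·f_III = 0.23 × 0.00286478 = 0.000658899
Sum: 0.0932807 + 0.0101548 + 0.000658899 = 0.104094
Responsibility of Population III: 0.000658899 / 0.104094 ≈ 0.0063

0.0063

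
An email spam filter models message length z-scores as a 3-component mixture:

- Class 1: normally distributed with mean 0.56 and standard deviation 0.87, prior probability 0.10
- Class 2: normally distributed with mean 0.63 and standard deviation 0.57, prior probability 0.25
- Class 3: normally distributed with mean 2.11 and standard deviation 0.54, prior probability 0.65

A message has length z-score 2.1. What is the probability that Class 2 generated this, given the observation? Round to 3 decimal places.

0.013

Apply Bayes' rule: the posterior for each component is proportional to its prior times its likelihood at x.
Normal densities:
  p_1 = 0.0957198
  p_2 = 0.0251649
  p_3 = 0.738655
Unnormalised posteriors:
  π_1·p_1 = 0.10 × 0.0957198 = 0.00957198
  π_2·p_2 = 0.25 × 0.0251649 = 0.00629123
  π_3·p_3 = 0.65 × 0.738655 = 0.480126
Sum: 0.00957198 + 0.00629123 + 0.480126 = 0.495989
P(Class 2 | x) = 0.00629123 / 0.495989 ≈ 0.013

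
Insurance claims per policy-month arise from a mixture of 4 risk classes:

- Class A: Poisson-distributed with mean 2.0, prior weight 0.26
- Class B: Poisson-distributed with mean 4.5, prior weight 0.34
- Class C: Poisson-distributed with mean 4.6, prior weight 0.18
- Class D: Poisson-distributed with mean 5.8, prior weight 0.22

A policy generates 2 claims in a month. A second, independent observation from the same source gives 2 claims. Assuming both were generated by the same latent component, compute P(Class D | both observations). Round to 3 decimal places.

By Bayes' theorem, P(k | x) = P(Z=k) f_k(x) / Σ_j P(Z=j) f_j(x).
Since both observations come from the same component, the likelihood for component k is f_k(x₁)·f_k(x₂).
  f_A = [e^(−2.0)·2.0^2/2! = 0.270671] × [0.270671] = 0.0732626
  f_B = [e^(−4.5)·4.5^2/2! = 0.112479] × [0.112479] = 0.0126514
  f_C = [e^(−4.6)·4.6^2/2! = 0.106348] × [0.106348] = 0.01131
  f_D = [e^(−5.8)·5.8^2/2! = 0.0509235] × [0.0509235] = 0.0025932
Multiply by the mixture weights:
  P(Z=A)·f_A = 0.26 × 0.0732626 = 0.0190483
  P(Z=B)·f_B = 0.34 × 0.0126514 = 0.00430149
  P(Z=C)·f_C = 0.18 × 0.01131 = 0.0020358
  P(Z=D)·f_D = 0.22 × 0.0025932 = 0.000570504
Marginal: 0.0190483 + 0.00430149 + 0.0020358 + 0.000570504 = 0.0259561
P(Class D | x₁,x₂) = 0.000570504 / 0.0259561 ≈ 0.022

0.022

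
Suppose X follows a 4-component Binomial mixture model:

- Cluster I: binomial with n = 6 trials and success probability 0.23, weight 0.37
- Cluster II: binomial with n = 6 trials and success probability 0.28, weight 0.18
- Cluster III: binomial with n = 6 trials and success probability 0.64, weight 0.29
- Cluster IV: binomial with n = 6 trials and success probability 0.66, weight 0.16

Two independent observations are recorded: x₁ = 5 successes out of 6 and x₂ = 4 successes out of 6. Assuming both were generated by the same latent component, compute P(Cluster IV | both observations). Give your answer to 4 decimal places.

The responsibility of component k is π_k f_k(x) divided by Σ_j π_j f_j(x).
Since both observations come from the same component, the likelihood for component k is f_k(x₁)·f_k(x₂).
  p_I = [0.00297359] × [0.0248877] = 7.40057e-05
  p_II = [0.00743488] × [0.0477957] = 0.000355355
  p_III = [0.231928] × [0.326149] = 0.0756432
  p_IV = [0.255476] × [0.329022] = 0.0840572
Weight by the priors:
  π_I·p_I = 0.37 × 7.40057e-05 = 2.73821e-05
  π_II·p_II = 0.18 × 0.000355355 = 6.39639e-05
  π_III·p_III = 0.29 × 0.0756432 = 0.0219365
  π_IV·p_IV = 0.16 × 0.0840572 = 0.0134491
Denominator: 2.73821e-05 + 6.39639e-05 + 0.0219365 + 0.0134491 = 0.035477
Responsibility of Cluster IV: 0.0134491 / 0.035477 ≈ 0.3791

0.3791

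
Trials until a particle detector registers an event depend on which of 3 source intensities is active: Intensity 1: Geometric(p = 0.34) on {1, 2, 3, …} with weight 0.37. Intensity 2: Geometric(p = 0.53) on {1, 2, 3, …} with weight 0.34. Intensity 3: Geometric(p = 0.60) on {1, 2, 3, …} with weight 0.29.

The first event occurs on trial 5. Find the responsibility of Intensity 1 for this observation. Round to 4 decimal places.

Posterior ∝ prior × likelihood, so P(k | x) ∝ π_k f_k(x); normalise over all components.
Geometric probabilities:
  f_1 = 0.34·(1−0.34)^4 = 0.34·0.189747 = 0.0645141
  f_2 = 0.53·(1−0.53)^4 = 0.53·0.0487968 = 0.0258623
  f_3 = 0.60·(1−0.60)^4 = 0.60·0.0256 = 0.01536
Weight by the priors:
  π_1·f_1 = 0.37 × 0.0645141 = 0.0238702
  π_2·f_2 = 0.34 × 0.0258623 = 0.00879319
  π_3·f_3 = 0.29 × 0.01536 = 0.0044544
Denominator: 0.0238702 + 0.00879319 + 0.0044544 = 0.0371178
P(Intensity 1 | x) = 0.0238702 / 0.0371178 ≈ 0.6431

0.6431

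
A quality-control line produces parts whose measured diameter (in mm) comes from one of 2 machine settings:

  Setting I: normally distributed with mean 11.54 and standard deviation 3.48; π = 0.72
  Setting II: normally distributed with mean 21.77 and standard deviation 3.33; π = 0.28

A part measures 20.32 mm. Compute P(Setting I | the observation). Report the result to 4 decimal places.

P(component k | x) = P(Z=k)·f_k(x) / marginal(x), where marginal(x) = Σ_j P(Z=j)·f_j(x).
Evaluate each component's likelihood at the observed value:
  p_I = 0.0047543
  p_II = 0.108967
Weight by the priors:
  P(Z=I)·p_I = 0.72 × 0.0047543 = 0.00342309
  P(Z=II)·p_II = 0.28 × 0.108967 = 0.0305107
Sum: 0.00342309 + 0.0305107 = 0.0339338
P(Setting I | the observation) ≈ 0.1009

0.1009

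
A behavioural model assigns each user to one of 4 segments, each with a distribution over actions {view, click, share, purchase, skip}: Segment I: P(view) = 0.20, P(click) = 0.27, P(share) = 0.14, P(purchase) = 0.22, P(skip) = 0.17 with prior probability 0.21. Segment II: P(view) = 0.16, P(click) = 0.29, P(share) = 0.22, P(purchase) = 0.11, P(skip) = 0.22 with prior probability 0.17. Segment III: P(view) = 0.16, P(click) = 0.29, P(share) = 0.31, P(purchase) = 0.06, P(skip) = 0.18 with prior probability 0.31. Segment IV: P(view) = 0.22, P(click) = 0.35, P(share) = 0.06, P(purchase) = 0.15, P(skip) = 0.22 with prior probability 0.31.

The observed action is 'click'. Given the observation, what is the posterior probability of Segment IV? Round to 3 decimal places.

Posterior ∝ prior × likelihood, so P(k | x) ∝ π_k f_k(x); normalise over all components.
Categorical probabilities:
  L_I = 0.27
  L_II = 0.29
  L_III = 0.29
  L_IV = 0.35
Prior × likelihood for each component:
  π_I·L_I = 0.21 × 0.27 = 0.0567
  π_II·L_II = 0.17 × 0.29 = 0.0493
  π_III·L_III = 0.31 × 0.29 = 0.0899
  π_IV·L_IV = 0.31 × 0.35 = 0.1085
Normaliser: 0.0567 + 0.0493 + 0.0899 + 0.1085 = 0.3044
P(Segment IV | x) ≈ 0.356

0.356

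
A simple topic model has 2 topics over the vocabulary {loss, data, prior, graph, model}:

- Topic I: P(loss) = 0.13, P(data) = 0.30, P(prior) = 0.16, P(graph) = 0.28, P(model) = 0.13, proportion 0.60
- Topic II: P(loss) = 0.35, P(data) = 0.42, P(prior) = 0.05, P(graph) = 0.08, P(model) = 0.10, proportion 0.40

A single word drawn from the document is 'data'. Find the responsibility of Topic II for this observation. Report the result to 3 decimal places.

0.483

Posterior ∝ prior × likelihood, so P(k | x) ∝ w_k f_k(x); normalise over all components.
Evaluate each component's likelihood at the observed value:
  L_I = 0.3
  L_II = 0.42
Unnormalised posteriors:
  w_I·L_I = 0.60 × 0.3 = 0.18
  w_II·L_II = 0.40 × 0.42 = 0.168
Sum: 0.18 + 0.168 = 0.348
So the posterior for Topic II is 0.168 / 0.348 ≈ 0.483.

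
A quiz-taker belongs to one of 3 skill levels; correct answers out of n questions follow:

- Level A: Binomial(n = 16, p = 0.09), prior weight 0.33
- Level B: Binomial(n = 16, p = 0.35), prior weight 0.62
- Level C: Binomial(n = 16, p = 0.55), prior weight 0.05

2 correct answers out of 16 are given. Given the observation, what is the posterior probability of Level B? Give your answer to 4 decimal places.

Posterior ∝ prior × likelihood, so P(k | x) ∝ π_k f_k(x); normalise over all components.
Component likelihoods at x = 2 correct answers out of 16:
  p_A = C(16,2)·0.09^2·0.91^14 = 120·0.0081·0.267042 = 0.259565
  p_B = C(16,2)·0.35^2·0.65^14 = 120·0.1225·0.00240318 = 0.0353268
  p_C = C(16,2)·0.55^2·0.45^14 = 120·0.3025·1.39629e-05 = 0.000506853
Prior × likelihood for each component:
  π_A·p_A = 0.33 × 0.259565 = 0.0856564
  π_B·p_B = 0.62 × 0.0353268 = 0.0219026
  π_C·p_C = 0.05 × 0.000506853 = 2.53426e-05
Denominator: 0.0856564 + 0.0219026 + 2.53426e-05 = 0.107584
P(Level B | 2 correct answers out of 16) = 0.0219026 / 0.107584 ≈ 0.2036

0.2036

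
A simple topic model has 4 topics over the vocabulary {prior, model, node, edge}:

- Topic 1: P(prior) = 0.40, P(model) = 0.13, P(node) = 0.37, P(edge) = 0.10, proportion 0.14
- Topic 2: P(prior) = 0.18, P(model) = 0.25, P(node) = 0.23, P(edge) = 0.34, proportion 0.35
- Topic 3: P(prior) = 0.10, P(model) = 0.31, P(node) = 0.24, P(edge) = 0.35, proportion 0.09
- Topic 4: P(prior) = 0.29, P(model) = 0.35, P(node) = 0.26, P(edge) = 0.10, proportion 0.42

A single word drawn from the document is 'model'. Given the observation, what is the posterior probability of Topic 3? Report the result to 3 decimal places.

0.099

Posterior ∝ prior × likelihood, so P(k | x) ∝ π_k f_k(x); normalise over all components.
Evaluate each component's likelihood at the observed value:
  f_1 = P(model | comp) = 0.13
  f_2 = P(model | comp) = 0.25
  f_3 = P(model | comp) = 0.31
  f_4 = P(model | comp) = 0.35
Multiply by the mixture weights:
  π_1·f_1 = 0.14 × 0.13 = 0.0182
  π_2·f_2 = 0.35 × 0.25 = 0.0875
  π_3·f_3 = 0.09 × 0.31 = 0.0279
  π_4·f_4 = 0.42 × 0.35 = 0.147
Normaliser: 0.0182 + 0.0875 + 0.0279 + 0.147 = 0.2806
P(Topic 3 | the observation) = 0.0279 / 0.2806 ≈ 0.099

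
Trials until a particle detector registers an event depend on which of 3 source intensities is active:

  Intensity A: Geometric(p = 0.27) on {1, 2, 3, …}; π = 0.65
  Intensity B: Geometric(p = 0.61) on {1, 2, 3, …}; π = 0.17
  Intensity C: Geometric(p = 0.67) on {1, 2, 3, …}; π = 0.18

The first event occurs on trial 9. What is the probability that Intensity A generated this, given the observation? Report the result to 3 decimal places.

0.995

By Bayes' theorem, P(k | x) = w_k f_k(x) / Σ_j w_j f_j(x).
Evaluate each component's likelihood at the observed value:
  f_A = 0.0217744
  f_B = 0.000326473
  f_C = 9.42294e-05
Weight by the priors:
  w_A·f_A = 0.65 × 0.0217744 = 0.0141534
  w_B·f_B = 0.17 × 0.000326473 = 5.55003e-05
  w_C·f_C = 0.18 × 9.42294e-05 = 1.69613e-05
Sum: 0.0141534 + 5.55003e-05 + 1.69613e-05 = 0.0142258
Responsibility of Intensity A: 0.0141534 / 0.0142258 ≈ 0.995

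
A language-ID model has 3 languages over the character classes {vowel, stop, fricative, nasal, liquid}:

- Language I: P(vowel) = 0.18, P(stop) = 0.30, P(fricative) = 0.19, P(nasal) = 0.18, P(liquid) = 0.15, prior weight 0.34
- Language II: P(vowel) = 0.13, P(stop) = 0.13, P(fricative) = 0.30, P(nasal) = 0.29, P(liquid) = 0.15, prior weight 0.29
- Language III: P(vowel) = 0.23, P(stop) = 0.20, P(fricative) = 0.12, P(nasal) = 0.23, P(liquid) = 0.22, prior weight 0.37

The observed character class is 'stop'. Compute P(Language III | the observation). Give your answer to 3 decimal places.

The responsibility of component k is π_k f_k(x) divided by Σ_j π_j f_j(x).
Component likelihoods at x = 'stop':
  p_I = P(stop | comp) = 0.30
  p_II = P(stop | comp) = 0.13
  p_III = P(stop | comp) = 0.20
Weight by the priors:
  π_I·p_I = 0.34 × 0.3 = 0.102
  π_II·p_II = 0.29 × 0.13 = 0.0377
  π_III·p_III = 0.37 × 0.2 = 0.074
Sum: 0.102 + 0.0377 + 0.074 = 0.2137
So the posterior for Language III is 0.074 / 0.2137 ≈ 0.346.

0.346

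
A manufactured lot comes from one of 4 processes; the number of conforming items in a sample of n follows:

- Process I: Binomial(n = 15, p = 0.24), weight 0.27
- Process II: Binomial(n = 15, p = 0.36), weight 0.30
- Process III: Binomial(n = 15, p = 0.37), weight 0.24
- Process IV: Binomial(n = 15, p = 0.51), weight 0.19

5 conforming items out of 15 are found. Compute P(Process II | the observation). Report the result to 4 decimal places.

Posterior ∝ prior × likelihood, so P(k | x) ∝ P(Z=k) f_k(x); normalise over all components.
Binomial probabilities:
  f_I = 0.153726
  f_II = 0.209347
  f_III = 0.205102
  f_IV = 0.0826736
Unnormalised posteriors:
  P(Z=I)·f_I = 0.27 × 0.153726 = 0.041506
  P(Z=II)·f_II = 0.30 × 0.209347 = 0.0628042
  P(Z=III)·f_III = 0.24 × 0.205102 = 0.0492244
  P(Z=IV)·f_IV = 0.19 × 0.0826736 = 0.015708
Denominator: 0.041506 + 0.0628042 + 0.0492244 + 0.015708 = 0.169243
Responsibility of Process II: 0.0628042 / 0.169243 ≈ 0.3711

0.3711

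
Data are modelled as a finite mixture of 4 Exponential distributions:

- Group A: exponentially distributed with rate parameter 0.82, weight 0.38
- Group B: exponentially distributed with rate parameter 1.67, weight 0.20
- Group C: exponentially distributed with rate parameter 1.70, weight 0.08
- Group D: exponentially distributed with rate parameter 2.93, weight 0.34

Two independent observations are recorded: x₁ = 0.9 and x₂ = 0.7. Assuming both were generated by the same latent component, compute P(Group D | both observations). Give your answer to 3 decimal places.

0.180

Apply Bayes' rule: the posterior for each component is proportional to its prior times its likelihood at x.
Since both observations come from the same component, the likelihood for component k is f_k(x₁)·f_k(x₂).
  L_A = [0.392017] × [0.46188] = 0.181065
  L_B = [0.371511] × [0.518831] = 0.192752
  L_C = [0.368111] × [0.517176] = 0.190378
  L_D = [0.209717] × [0.376816] = 0.0790247
Prior × likelihood for each component:
  π_A·L_A = 0.38 × 0.181065 = 0.0688045
  π_B·L_B = 0.20 × 0.192752 = 0.0385503
  π_C·L_C = 0.08 × 0.190378 = 0.0152302
  π_D·L_D = 0.34 × 0.0790247 = 0.0268684
Marginal: 0.0688045 + 0.0385503 + 0.0152302 + 0.0268684 = 0.149453
P(Group D | x₁, x₂) = 0.0268684 / 0.149453 ≈ 0.180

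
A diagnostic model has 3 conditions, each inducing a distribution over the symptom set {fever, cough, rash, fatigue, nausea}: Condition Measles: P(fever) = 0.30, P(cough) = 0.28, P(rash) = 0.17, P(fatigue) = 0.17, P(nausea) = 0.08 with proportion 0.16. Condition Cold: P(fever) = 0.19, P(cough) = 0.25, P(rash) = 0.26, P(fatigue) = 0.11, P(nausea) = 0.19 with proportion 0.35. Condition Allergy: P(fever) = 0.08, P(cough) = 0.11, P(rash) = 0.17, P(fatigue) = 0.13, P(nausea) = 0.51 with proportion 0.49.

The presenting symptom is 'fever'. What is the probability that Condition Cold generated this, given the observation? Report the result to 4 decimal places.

Apply Bayes' rule: the posterior for each component is proportional to its prior times its likelihood at x.
Evaluate each component's likelihood at the observed value:
  L_Measles = P(fever | comp) = 0.30
  L_Cold = P(fever | comp) = 0.19
  L_Allergy = P(fever | comp) = 0.08
Multiply by the mixture weights:
  π_Measles·L_Measles = 0.16 × 0.3 = 0.048
  π_Cold·L_Cold = 0.35 × 0.19 = 0.0665
  π_Allergy·L_Allergy = 0.49 × 0.08 = 0.0392
Denominator: 0.048 + 0.0665 + 0.0392 = 0.1537
P(Condition Cold | x) = 0.0665 / 0.1537 ≈ 0.4327

0.4327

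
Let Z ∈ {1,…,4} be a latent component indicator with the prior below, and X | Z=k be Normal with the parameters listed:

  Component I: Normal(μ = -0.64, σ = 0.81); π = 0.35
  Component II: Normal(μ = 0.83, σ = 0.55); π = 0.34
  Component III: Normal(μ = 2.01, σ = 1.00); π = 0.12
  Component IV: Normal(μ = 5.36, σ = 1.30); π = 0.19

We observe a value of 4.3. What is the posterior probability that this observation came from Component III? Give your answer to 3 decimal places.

By Bayes' theorem, P(k | x) = π_k f_k(x) / Σ_j π_j f_j(x).
Normal densities:
  p_I = (1/(0.81·√(2π)))·exp(−(4.3−-0.64)²/(2·0.81²)) = 0.492521·exp(-18.59747) = 4.12711e-09
  p_II = (1/(0.55·√(2π)))·exp(−(4.3−0.83)²/(2·0.55²)) = 0.725350·exp(-19.90231) = 1.64847e-09
  p_III = (1/(1.00·√(2π)))·exp(−(4.3−2.01)²/(2·1.00²)) = 0.398942·exp(-2.62205) = 0.0289847
  p_IV = (1/(1.30·√(2π)))·exp(−(4.3−5.36)²/(2·1.30²)) = 0.306879·exp(-0.33243) = 0.220088
Multiply by the mixture weights:
  π_I·p_I = 0.35 × 4.12711e-09 = 1.44449e-09
  π_II·p_II = 0.34 × 1.64847e-09 = 5.60481e-10
  π_III·p_III = 0.12 × 0.0289847 = 0.00347816
  π_IV·p_IV = 0.19 × 0.220088 = 0.0418167
Normaliser: 1.44449e-09 + 5.60481e-10 + 0.00347816 + 0.0418167 = 0.0452948
Responsibility of Component III: 0.00347816 / 0.0452948 ≈ 0.077

0.077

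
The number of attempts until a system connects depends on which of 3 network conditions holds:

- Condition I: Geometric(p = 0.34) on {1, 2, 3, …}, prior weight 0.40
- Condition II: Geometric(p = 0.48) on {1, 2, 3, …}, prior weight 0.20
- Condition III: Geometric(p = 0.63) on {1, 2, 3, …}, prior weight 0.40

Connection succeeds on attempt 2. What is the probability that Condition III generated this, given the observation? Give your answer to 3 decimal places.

0.400

By Bayes' theorem, P(k | x) = P(Z=k) f_k(x) / Σ_j P(Z=j) f_j(x).
Component likelihoods at x = 2:
  p_I = 0.34·(1−0.34)^1 = 0.34·0.66 = 0.2244
  p_II = 0.48·(1−0.48)^1 = 0.48·0.52 = 0.2496
  p_III = 0.63·(1−0.63)^1 = 0.63·0.37 = 0.2331
Unnormalised posteriors:
  P(Z=I)·p_I = 0.40 × 0.2244 = 0.08976
  P(Z=II)·p_II = 0.20 × 0.2496 = 0.04992
  P(Z=III)·p_III = 0.40 × 0.2331 = 0.09324
Denominator: 0.08976 + 0.04992 + 0.09324 = 0.23292
P(Condition III | x) ≈ 0.400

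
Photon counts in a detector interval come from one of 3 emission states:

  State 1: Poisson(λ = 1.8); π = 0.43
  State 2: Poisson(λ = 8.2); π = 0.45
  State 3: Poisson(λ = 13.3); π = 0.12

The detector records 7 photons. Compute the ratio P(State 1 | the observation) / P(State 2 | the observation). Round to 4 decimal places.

Since P(k|x) ∝ P(Z=k) f_k(x), the posterior odds are P(Z=i) f_i(x) / (P(Z=j) f_j(x)).
Poisson probabilities:
  f_1 = 0.00200792
  f_2 = 0.135848
  f_3 = 0.0244576
Odds = (0.43/0.45) × (0.00200792/0.135848) = 0.955556 × 0.0147807 ≈ 0.0141

0.0141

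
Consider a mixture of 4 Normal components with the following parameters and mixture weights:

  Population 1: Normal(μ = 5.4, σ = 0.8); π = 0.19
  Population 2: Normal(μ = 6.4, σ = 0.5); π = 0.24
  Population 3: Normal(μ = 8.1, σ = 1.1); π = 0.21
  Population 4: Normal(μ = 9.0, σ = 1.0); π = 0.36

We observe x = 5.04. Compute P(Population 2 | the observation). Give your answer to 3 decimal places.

Apply Bayes' rule: the posterior for each component is proportional to its prior times its likelihood at x.
Evaluate each component's likelihood at the observed value:
  L_1 = (1/(0.8·√(2π)))·exp(−(5.04−5.4)²/(2·0.8²)) = 0.498678·exp(-0.10125) = 0.450659
  L_2 = (1/(0.5·√(2π)))·exp(−(5.04−6.4)²/(2·0.5²)) = 0.797885·exp(-3.69920) = 0.0197423
  L_3 = (1/(1.1·√(2π)))·exp(−(5.04−8.1)²/(2·1.1²)) = 0.362675·exp(-3.86926) = 0.00757043
  L_4 = (1/(1.0·√(2π)))·exp(−(5.04−9.0)²/(2·1.0²)) = 0.398942·exp(-7.84080) = 0.000156926
Unnormalised posteriors:
  π_1·L_1 = 0.19 × 0.450659 = 0.0856252
  π_2·L_2 = 0.24 × 0.0197423 = 0.00473815
  π_3·L_3 = 0.21 × 0.00757043 = 0.00158979
  π_4·L_4 = 0.36 × 0.000156926 = 5.64932e-05
Normaliser: 0.0856252 + 0.00473815 + 0.00158979 + 5.64932e-05 = 0.0920096
P(Population 2 | 5.04) = 0.00473815 / 0.0920096 ≈ 0.051

0.051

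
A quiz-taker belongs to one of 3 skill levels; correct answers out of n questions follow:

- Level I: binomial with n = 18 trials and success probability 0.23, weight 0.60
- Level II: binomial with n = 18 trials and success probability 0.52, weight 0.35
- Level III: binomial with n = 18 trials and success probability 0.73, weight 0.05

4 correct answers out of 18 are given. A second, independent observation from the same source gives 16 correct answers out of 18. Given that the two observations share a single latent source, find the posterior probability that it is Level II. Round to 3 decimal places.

0.987

The responsibility of component k is π_k f_k(x) divided by Σ_j π_j f_j(x).
Since both observations come from the same component, the likelihood for component k is f_k(x₁)·f_k(x₂).
  p_I = [C(18,4)·0.23^4·0.77^14 = 3060·0.00279841·0.0257555 = 0.220548] × [5.56312e-09] = 1.22693e-09
  p_II = [C(18,4)·0.52^4·0.48^14 = 3060·0.0731162·3.44649e-05 = 0.00771103] × [0.00100746] = 7.76854e-06
  p_III = [C(18,4)·0.73^4·0.27^14 = 3060·0.283982·1.09419e-08 = 9.50836e-06] × [0.0725412] = 6.89748e-07
Unnormalised posteriors:
  π_I·p_I = 0.60 × 1.22693e-09 = 7.3616e-10
  π_II·p_II = 0.35 × 7.76854e-06 = 2.71899e-06
  π_III·p_III = 0.05 × 6.89748e-07 = 3.44874e-08
Evidence: 7.3616e-10 + 2.71899e-06 + 3.44874e-08 = 2.75421e-06
Responsibility of Level II: 2.71899e-06 / 2.75421e-06 ≈ 0.987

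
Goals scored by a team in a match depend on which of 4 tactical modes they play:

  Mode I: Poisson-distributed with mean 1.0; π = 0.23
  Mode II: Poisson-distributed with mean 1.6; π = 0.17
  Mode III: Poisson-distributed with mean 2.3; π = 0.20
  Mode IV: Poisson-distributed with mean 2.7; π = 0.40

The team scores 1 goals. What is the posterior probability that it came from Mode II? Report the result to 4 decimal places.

0.2127

By Bayes' theorem, P(k | x) = π_k f_k(x) / Σ_j π_j f_j(x).
Poisson probabilities:
  L_I = e^(−1.0)·1.0^1/1! = 0.367879
  L_II = e^(−1.6)·1.6^1/1! = 0.323034
  L_III = e^(−2.3)·2.3^1/1! = 0.230595
  L_IV = e^(−2.7)·2.7^1/1! = 0.181455
Prior × likelihood for each component:
  π_I·L_I = 0.23 × 0.367879 = 0.0846123
  π_II·L_II = 0.17 × 0.323034 = 0.0549159
  π_III·L_III = 0.20 × 0.230595 = 0.0461191
  π_IV·L_IV = 0.40 × 0.181455 = 0.072582
Normaliser: 0.0846123 + 0.0549159 + 0.0461191 + 0.072582 = 0.258229
Responsibility of Mode II: 0.0549159 / 0.258229 ≈ 0.2127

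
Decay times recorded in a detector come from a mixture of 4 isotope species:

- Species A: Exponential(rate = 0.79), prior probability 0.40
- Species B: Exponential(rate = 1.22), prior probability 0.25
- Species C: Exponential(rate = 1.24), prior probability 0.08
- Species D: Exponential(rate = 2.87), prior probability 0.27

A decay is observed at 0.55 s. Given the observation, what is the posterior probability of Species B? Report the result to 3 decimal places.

0.273

Apply Bayes' rule: the posterior for each component is proportional to its prior times its likelihood at x.
Evaluate each component's likelihood at the observed value:
  f_A = 0.79·e^(−0.79·0.55) = 0.79·e^(−0.4345) = 0.511595
  f_B = 1.22·e^(−1.22·0.55) = 1.22·e^(−0.6710) = 0.62366
  f_C = 1.24·e^(−1.24·0.55) = 1.24·e^(−0.6820) = 0.62695
  f_D = 2.87·e^(−2.87·0.55) = 2.87·e^(−1.5785) = 0.592036
Prior × likelihood for each component:
  π_A·f_A = 0.40 × 0.511595 = 0.204638
  π_B·f_B = 0.25 × 0.62366 = 0.155915
  π_C·f_C = 0.08 × 0.62695 = 0.050156
  π_D·f_D = 0.27 × 0.592036 = 0.15985
Marginal: 0.204638 + 0.155915 + 0.050156 + 0.15985 = 0.570559
P(Species B | x) = 0.155915 / 0.570559 ≈ 0.273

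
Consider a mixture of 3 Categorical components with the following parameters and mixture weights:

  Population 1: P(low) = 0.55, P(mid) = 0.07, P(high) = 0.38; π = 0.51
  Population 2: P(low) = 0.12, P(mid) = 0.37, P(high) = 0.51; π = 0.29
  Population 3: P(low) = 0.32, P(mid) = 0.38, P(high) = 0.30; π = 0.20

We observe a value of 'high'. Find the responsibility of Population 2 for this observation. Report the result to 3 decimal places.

P(component k | x) = π_k·f_k(x) / marginal(x), where marginal(x) = Σ_j π_j·f_j(x).
Categorical probabilities:
  f_1 = P(high | comp) = 0.38
  f_2 = P(high | comp) = 0.51
  f_3 = P(high | comp) = 0.30
Unnormalised posteriors:
  π_1·f_1 = 0.51 × 0.38 = 0.1938
  π_2·f_2 = 0.29 × 0.51 = 0.1479
  π_3·f_3 = 0.20 × 0.3 = 0.06
Marginal: 0.1938 + 0.1479 + 0.06 = 0.4017
Responsibility of Population 2: 0.1479 / 0.4017 ≈ 0.368

0.368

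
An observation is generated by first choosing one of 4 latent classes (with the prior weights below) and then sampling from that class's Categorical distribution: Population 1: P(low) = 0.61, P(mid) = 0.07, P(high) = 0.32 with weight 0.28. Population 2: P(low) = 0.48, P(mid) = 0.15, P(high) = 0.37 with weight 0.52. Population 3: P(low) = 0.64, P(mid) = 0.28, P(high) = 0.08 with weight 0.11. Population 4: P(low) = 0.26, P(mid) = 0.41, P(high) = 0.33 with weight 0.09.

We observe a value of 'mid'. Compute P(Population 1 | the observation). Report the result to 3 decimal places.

By Bayes' theorem, P(k | x) = w_k f_k(x) / Σ_j w_j f_j(x).
Categorical probabilities:
  p_1 = 0.07
  p_2 = 0.15
  p_3 = 0.28
  p_4 = 0.41
Unnormalised posteriors:
  w_1·p_1 = 0.28 × 0.07 = 0.0196
  w_2·p_2 = 0.52 × 0.15 = 0.078
  w_3·p_3 = 0.11 × 0.28 = 0.0308
  w_4·p_4 = 0.09 × 0.41 = 0.0369
Marginal: 0.0196 + 0.078 + 0.0308 + 0.0369 = 0.1653
P(Population 1 | 'mid') = 0.0196 / 0.1653 ≈ 0.119

0.119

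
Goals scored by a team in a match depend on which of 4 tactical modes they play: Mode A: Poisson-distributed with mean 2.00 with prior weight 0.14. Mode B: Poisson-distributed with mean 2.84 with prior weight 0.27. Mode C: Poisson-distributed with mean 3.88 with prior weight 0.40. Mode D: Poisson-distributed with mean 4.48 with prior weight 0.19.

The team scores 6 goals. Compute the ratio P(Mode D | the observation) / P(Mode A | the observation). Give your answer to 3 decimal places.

Posterior odds = (P(Z=i) f_i(x)) / (P(Z=j) f_j(x)); the normalising sum cancels.
Component likelihoods at x = 6 goals:
  p_A = 0.0120298
  p_B = 0.0425776
  p_C = 0.0978578
  p_D = 0.127261
Odds = (0.19/0.14) × (0.127261/0.0120298) = 1.35714 × 10.5788 ≈ 14.357

14.357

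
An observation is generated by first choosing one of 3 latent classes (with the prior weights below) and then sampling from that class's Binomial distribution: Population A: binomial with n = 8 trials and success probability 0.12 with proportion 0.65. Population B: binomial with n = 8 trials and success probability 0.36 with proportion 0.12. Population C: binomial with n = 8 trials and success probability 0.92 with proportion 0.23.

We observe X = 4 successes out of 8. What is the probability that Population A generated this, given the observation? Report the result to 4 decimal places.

By Bayes' theorem, P(k | x) = w_k f_k(x) / Σ_j w_j f_j(x).
Binomial probabilities:
  p_A = 0.0087047
  p_B = 0.197255
  p_C = 0.00205404
Unnormalised posteriors:
  w_A·p_A = 0.65 × 0.0087047 = 0.00565805
  w_B·p_B = 0.12 × 0.197255 = 0.0236706
  w_C·p_C = 0.23 × 0.00205404 = 0.00047243
Marginal: 0.00565805 + 0.0236706 + 0.00047243 = 0.0298011
P(Population A | data) = 0.00565805 / 0.0298011 ≈ 0.1899

0.1899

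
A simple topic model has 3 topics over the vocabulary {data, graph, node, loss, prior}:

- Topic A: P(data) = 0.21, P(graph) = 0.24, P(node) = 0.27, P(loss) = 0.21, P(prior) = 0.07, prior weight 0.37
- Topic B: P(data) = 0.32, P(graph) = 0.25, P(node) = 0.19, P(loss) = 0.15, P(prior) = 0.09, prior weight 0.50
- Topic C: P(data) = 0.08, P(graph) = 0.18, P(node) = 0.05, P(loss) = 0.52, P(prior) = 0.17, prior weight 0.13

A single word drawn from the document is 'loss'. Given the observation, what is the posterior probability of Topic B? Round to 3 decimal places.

By Bayes' theorem, P(k | x) = w_k f_k(x) / Σ_j w_j f_j(x).
Evaluate each component's likelihood at the observed value:
  f_A = 0.21
  f_B = 0.15
  f_C = 0.52
Unnormalised posteriors:
  w_A·f_A = 0.37 × 0.21 = 0.0777
  w_B·f_B = 0.50 × 0.15 = 0.075
  w_C·f_C = 0.13 × 0.52 = 0.0676
Sum: 0.0777 + 0.075 + 0.0676 = 0.2203
P(Topic B | x) = 0.075 / 0.2203 ≈ 0.340

0.340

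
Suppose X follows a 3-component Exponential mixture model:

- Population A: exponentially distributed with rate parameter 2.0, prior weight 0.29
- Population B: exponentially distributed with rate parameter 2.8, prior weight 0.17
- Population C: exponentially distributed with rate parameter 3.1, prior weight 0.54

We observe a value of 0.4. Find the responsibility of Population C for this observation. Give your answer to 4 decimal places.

0.5380

Apply Bayes' rule: the posterior for each component is proportional to its prior times its likelihood at x.
Evaluate each component's likelihood at the observed value:
  f_A = 0.898658
  f_B = 0.913583
  f_C = 0.897091
Unnormalised posteriors:
  P(Z=A)·f_A = 0.29 × 0.898658 = 0.260611
  P(Z=B)·f_B = 0.17 × 0.913583 = 0.155309
  P(Z=C)·f_C = 0.54 × 0.897091 = 0.484429
Normaliser: 0.260611 + 0.155309 + 0.484429 = 0.900349
P(Population C | 0.4) ≈ 0.5380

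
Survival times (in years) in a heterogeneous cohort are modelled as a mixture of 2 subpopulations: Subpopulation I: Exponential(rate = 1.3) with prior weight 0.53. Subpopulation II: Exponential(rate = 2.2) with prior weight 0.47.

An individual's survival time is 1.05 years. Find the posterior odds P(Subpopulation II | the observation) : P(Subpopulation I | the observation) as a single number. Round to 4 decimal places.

Since P(k|x) ∝ P(Z=k) f_k(x), the posterior odds are P(Z=i) f_i(x) / (P(Z=j) f_j(x)).
Component likelihoods at x = 1.05 years:
  p_I = 1.3·e^(−1.3·1.05) = 1.3·e^(−1.3650) = 0.331995
  p_II = 2.2·e^(−2.2·1.05) = 2.2·e^(−2.3100) = 0.218375
Odds = (0.47/0.53) × (0.218375/0.331995) = 0.886792 × 0.657765 ≈ 0.5833

0.5833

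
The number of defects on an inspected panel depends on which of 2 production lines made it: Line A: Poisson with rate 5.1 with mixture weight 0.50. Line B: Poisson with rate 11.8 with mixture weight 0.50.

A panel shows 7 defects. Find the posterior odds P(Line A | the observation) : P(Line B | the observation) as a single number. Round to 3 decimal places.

2.289

Since P(k|x) ∝ P(Z=k) f_k(x), the posterior odds are P(Z=i) f_i(x) / (P(Z=j) f_j(x)).
Poisson probabilities:
  p_A = 0.108557
  p_B = 0.0474317
Posterior odds = (P(Z=A)·p_A) / (P(Z=B)·p_B) = (0.50·0.108557) / (0.50·0.0474317) = 0.0542786 / 0.0237158 ≈ 2.289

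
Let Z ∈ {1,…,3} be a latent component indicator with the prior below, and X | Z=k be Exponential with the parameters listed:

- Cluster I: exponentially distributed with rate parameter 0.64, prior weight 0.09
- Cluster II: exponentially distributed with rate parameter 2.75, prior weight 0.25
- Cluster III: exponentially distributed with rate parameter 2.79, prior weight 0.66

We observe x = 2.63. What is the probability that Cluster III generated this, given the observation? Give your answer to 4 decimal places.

0.0966

By Bayes' theorem, P(k | x) = P(Z=k) f_k(x) / Σ_j P(Z=j) f_j(x).
Exponential densities:
  p_I = 0.118898
  p_II = 0.00198746
  p_III = 0.00181502
Multiply by the mixture weights:
  P(Z=I)·p_I = 0.09 × 0.118898 = 0.0107008
  P(Z=II)·p_II = 0.25 × 0.00198746 = 0.000496864
  P(Z=III)·p_III = 0.66 × 0.00181502 = 0.00119791
Sum: 0.0107008 + 0.000496864 + 0.00119791 = 0.0123956
P(Cluster III | x) ≈ 0.0966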